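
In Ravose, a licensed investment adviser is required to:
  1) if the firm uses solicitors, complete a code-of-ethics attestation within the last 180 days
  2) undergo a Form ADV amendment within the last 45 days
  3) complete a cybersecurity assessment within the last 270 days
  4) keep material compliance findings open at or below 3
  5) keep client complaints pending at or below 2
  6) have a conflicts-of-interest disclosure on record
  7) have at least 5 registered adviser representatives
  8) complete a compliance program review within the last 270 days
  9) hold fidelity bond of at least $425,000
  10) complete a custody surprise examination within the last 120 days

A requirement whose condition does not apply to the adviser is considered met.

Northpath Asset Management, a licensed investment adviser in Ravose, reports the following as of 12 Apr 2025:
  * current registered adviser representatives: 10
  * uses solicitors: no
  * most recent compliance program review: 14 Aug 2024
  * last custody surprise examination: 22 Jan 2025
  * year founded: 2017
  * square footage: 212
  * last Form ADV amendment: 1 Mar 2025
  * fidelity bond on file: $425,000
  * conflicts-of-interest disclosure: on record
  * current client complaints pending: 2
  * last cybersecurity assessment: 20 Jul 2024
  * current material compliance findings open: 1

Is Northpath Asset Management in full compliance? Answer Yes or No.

Yes

1. condition 'uses solicitors' does not hold → requirement n/a → met
2. Form ADV amendment 42 days ago vs limit 45 → met
3. cybersecurity assessment 266 days ago vs limit 270 → met
4. material compliance findings open 1 ≤ 3 → met
5. client complaints pending 2 ≤ 2 → met
6. conflicts-of-interest disclosure present → met
7. registered adviser representatives 10 ≥ 5 → met
8. compliance program review 241 days ago vs limit 270 → met
9. fidelity bond $425,000 ≥ $425,000 → met
10. custody surprise examination 80 days ago vs limit 120 → met
All met.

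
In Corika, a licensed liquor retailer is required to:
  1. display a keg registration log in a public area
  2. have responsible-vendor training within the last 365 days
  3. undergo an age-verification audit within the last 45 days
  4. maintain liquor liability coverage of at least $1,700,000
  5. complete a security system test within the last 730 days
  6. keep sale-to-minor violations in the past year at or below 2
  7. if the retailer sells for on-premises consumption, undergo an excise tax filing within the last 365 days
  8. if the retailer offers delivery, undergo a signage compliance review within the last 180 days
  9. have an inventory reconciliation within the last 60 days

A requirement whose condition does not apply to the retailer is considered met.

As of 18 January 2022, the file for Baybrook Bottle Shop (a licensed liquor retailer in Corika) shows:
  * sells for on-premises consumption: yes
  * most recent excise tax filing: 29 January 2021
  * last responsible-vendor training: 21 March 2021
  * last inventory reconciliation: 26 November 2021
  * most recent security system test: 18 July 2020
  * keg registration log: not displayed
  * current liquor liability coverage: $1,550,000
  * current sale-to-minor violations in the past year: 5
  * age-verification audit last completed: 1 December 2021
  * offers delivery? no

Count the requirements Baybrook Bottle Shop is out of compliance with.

4

1. keg registration log absent → not met
2. responsible-vendor training 303 days ago vs limit 365 → met
3. age-verification audit 48 days ago vs limit 45 → not met
4. liquor liability coverage $1,550,000 < $1,700,000 → not met
5. security system test 549 days ago vs limit 730 → met
6. sale-to-minor violations in the past year 5 > 2 → not met
7. condition 'sells for on-premises consumption' holds; excise tax filing 354 days ago vs limit 365 → met
8. condition 'offers delivery' does not hold → requirement n/a → met
9. inventory reconciliation 53 days ago vs limit 60 → met
Not met: 4 of 9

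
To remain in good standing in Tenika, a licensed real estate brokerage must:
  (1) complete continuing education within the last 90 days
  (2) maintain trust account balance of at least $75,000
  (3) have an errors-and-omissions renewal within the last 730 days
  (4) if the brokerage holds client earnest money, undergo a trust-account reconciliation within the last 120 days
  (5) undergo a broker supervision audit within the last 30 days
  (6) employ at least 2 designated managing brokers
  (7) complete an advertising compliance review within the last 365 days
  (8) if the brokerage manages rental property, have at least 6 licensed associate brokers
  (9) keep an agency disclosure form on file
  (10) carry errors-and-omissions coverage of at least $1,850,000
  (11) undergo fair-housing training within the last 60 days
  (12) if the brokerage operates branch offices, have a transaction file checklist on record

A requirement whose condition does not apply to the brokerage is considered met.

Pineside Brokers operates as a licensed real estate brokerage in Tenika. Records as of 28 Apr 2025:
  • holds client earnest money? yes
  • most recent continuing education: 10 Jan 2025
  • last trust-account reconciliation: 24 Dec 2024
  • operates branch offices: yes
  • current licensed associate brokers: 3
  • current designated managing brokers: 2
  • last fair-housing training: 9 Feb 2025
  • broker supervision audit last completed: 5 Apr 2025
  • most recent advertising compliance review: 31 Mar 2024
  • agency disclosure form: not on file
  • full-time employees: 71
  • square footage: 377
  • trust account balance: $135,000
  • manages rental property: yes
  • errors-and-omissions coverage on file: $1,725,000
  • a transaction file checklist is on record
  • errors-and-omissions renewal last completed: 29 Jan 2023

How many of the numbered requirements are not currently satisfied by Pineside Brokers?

1. continuing education 108 days ago vs limit 90 → not met
2. trust account balance $135,000 ≥ $75,000 → met
3. errors-and-omissions renewal 820 days ago vs limit 730 → not met
4. condition 'holds client earnest money' holds; trust-account reconciliation 125 days ago vs limit 120 → not met
5. broker supervision audit 23 days ago vs limit 30 → met
6. designated managing brokers 2 ≥ 2 → met
7. advertising compliance review 393 days ago vs limit 365 → not met
8. condition 'manages rental property' holds; licensed associate brokers 3 < 6 → not met
9. agency disclosure form absent → not met
10. errors-and-omissions coverage $1,725,000 < $1,850,000 → not met
11. fair-housing training 78 days ago vs limit 60 → not met
12. condition 'operates branch offices' holds; transaction file checklist present → met
Not met: 8 of 12

8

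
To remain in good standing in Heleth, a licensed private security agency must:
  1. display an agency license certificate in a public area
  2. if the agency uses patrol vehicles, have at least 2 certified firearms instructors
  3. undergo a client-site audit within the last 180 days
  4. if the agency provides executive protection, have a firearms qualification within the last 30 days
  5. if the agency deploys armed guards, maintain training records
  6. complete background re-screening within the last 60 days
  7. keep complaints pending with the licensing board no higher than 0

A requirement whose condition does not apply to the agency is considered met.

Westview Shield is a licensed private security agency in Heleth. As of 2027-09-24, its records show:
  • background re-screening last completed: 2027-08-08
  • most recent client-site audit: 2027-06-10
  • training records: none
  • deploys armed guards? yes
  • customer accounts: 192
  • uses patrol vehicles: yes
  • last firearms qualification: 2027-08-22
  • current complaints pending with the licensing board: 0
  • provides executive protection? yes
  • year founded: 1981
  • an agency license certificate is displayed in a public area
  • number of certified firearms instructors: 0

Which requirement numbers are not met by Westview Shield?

1. agency license certificate present → met
2. condition 'uses patrol vehicles' holds; certified firearms instructors 0 < 2 → not met
3. client-site audit 106 days ago vs limit 180 → met
4. condition 'provides executive protection' holds; firearms qualification 33 days ago vs limit 30 → not met
5. condition 'deploys armed guards' holds; training records absent → not met
6. background re-screening 47 days ago vs limit 60 → met
7. complaints pending with the licensing board 0 ≤ 0 → met
Not met: 2, 4, 5

2, 4, 5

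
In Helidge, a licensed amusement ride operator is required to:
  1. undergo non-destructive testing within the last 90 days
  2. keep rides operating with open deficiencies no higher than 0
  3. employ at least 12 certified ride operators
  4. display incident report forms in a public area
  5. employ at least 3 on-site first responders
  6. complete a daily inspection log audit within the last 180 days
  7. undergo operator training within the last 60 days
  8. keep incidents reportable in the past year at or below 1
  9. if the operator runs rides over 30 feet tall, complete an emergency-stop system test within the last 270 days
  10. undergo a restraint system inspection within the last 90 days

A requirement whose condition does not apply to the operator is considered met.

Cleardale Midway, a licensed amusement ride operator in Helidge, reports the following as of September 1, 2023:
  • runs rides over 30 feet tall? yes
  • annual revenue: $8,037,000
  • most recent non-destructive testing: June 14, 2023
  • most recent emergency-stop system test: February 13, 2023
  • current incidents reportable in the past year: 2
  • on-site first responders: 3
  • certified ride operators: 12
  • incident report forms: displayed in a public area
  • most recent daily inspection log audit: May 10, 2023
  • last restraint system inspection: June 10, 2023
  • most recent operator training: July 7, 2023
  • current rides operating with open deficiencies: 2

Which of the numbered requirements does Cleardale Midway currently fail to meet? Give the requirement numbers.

2, 8

1. non-destructive testing 79 days ago vs limit 90 → met
2. rides operating with open deficiencies 2 > 0 → not met
3. certified ride operators 12 ≥ 12 → met
4. incident report forms present → met
5. on-site first responders 3 ≥ 3 → met
6. daily inspection log audit 114 days ago vs limit 180 → met
7. operator training 56 days ago vs limit 60 → met
8. incidents reportable in the past year 2 > 1 → not met
9. condition 'runs rides over 30 feet tall' holds; emergency-stop system test 200 days ago vs limit 270 → met
10. restraint system inspection 83 days ago vs limit 90 → met
Not met: 2, 8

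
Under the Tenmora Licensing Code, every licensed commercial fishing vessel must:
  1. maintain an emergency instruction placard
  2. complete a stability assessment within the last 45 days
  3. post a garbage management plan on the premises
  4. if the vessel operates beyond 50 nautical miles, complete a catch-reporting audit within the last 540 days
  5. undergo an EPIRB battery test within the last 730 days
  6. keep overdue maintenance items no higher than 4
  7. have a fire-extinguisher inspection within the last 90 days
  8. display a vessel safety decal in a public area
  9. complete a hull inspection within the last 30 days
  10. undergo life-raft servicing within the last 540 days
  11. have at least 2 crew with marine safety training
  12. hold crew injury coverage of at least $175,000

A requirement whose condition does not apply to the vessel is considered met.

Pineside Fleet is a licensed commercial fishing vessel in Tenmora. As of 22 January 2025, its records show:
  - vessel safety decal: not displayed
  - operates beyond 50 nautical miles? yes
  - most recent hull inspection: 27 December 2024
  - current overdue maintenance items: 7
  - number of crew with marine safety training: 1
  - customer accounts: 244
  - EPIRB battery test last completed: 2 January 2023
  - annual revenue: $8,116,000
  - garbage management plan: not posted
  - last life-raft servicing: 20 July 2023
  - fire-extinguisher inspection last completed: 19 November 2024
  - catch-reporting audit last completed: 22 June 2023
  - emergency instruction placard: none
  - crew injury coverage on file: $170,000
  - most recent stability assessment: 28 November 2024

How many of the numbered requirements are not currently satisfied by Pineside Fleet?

10

1. emergency instruction placard absent → not met
2. stability assessment 55 days ago vs limit 45 → not met
3. garbage management plan absent → not met
4. condition 'operates beyond 50 nautical miles' holds; catch-reporting audit 580 days ago vs limit 540 → not met
5. EPIRB battery test 751 days ago vs limit 730 → not met
6. overdue maintenance items 7 > 4 → not met
7. fire-extinguisher inspection 64 days ago vs limit 90 → met
8. vessel safety decal absent → not met
9. hull inspection 26 days ago vs limit 30 → met
10. life-raft servicing 552 days ago vs limit 540 → not met
11. crew with marine safety training 1 < 2 → not met
12. crew injury coverage $170,000 < $175,000 → not met
Not met: 10 of 12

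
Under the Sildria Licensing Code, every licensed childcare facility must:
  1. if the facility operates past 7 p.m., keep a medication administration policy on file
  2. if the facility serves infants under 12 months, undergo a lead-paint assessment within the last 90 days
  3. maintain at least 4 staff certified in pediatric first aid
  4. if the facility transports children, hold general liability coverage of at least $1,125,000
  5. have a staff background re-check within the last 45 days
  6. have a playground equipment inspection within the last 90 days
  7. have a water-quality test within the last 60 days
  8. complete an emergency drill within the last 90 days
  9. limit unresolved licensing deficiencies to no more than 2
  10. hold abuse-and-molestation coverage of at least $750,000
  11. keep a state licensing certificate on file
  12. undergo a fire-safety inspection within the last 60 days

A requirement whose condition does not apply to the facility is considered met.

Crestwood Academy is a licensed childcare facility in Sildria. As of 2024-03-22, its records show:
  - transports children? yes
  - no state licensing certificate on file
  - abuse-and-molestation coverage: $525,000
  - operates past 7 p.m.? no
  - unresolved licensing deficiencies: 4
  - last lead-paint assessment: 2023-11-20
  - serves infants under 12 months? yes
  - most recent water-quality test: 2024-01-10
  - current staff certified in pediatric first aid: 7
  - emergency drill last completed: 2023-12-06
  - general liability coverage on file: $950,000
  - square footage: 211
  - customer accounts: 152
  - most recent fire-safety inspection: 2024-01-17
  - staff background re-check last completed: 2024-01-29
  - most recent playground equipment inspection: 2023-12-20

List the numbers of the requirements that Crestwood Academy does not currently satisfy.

2, 4, 5, 6, 7, 8, 9, 10, 11, 12

1. condition 'operates past 7 p.m.' does not hold → requirement n/a → met
2. condition 'serves infants under 12 months' holds; lead-paint assessment 123 days ago vs limit 90 → not met
3. staff certified in pediatric first aid 7 ≥ 4 → met
4. condition 'transports children' holds; general liability coverage $950,000 < $1,125,000 → not met
5. staff background re-check 53 days ago vs limit 45 → not met
6. playground equipment inspection 93 days ago vs limit 90 → not met
7. water-quality test 72 days ago vs limit 60 → not met
8. emergency drill 107 days ago vs limit 90 → not met
9. unresolved licensing deficiencies 4 > 2 → not met
10. abuse-and-molestation coverage $525,000 < $750,000 → not met
11. state licensing certificate absent → not met
12. fire-safety inspection 65 days ago vs limit 60 → not met
Not met: 2, 4, 5, 6, 7, 8, 9, 10, 11, 12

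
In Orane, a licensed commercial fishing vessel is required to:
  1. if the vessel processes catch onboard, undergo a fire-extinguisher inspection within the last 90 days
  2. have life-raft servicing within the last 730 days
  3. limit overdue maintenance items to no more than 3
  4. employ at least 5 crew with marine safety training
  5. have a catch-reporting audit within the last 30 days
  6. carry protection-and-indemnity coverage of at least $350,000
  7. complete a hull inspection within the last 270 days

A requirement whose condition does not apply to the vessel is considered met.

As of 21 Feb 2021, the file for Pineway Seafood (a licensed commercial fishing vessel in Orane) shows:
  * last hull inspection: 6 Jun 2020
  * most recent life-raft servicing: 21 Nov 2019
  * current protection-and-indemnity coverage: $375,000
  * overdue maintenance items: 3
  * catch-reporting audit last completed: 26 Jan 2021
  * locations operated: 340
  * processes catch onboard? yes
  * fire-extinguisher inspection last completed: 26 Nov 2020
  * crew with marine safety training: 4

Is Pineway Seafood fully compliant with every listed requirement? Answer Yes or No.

No

1. condition 'processes catch onboard' holds; fire-extinguisher inspection 87 days ago vs limit 90 → met
2. life-raft servicing 458 days ago vs limit 730 → met
3. overdue maintenance items 3 ≤ 3 → met
4. crew with marine safety training 4 < 5 → not met
5. catch-reporting audit 26 days ago vs limit 30 → met
6. protection-and-indemnity coverage $375,000 ≥ $350,000 → met
7. hull inspection 260 days ago vs limit 270 → met
Not met: 4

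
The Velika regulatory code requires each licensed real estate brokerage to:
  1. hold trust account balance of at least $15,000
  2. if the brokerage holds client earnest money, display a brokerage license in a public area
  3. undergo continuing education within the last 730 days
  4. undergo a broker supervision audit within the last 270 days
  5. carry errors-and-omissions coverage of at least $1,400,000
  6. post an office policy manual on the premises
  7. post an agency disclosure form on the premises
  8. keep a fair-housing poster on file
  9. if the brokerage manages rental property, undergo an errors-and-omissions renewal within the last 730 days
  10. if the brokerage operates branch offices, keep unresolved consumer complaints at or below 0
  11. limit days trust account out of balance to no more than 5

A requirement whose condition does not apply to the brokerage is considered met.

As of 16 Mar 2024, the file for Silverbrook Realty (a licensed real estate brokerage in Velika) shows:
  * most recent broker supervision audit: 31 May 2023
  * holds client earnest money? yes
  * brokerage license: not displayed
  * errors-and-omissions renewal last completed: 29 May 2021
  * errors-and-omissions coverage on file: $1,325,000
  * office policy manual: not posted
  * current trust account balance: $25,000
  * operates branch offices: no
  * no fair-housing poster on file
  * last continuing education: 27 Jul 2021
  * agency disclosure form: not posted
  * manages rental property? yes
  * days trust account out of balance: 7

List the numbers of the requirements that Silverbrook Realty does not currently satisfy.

2, 3, 4, 5, 6, 7, 8, 9, 11

1. trust account balance $25,000 ≥ $15,000 → met
2. condition 'holds client earnest money' holds; brokerage license absent → not met
3. continuing education 963 days ago vs limit 730 → not met
4. broker supervision audit 290 days ago vs limit 270 → not met
5. errors-and-omissions coverage $1,325,000 < $1,400,000 → not met
6. office policy manual absent → not met
7. agency disclosure form absent → not met
8. fair-housing poster absent → not met
9. condition 'manages rental property' holds; errors-and-omissions renewal 1022 days ago vs limit 730 → not met
10. condition 'operates branch offices' does not hold → requirement n/a → met
11. days trust account out of balance 7 > 5 → not met
Not met: 2, 3, 4, 5, 6, 7, 8, 9, 11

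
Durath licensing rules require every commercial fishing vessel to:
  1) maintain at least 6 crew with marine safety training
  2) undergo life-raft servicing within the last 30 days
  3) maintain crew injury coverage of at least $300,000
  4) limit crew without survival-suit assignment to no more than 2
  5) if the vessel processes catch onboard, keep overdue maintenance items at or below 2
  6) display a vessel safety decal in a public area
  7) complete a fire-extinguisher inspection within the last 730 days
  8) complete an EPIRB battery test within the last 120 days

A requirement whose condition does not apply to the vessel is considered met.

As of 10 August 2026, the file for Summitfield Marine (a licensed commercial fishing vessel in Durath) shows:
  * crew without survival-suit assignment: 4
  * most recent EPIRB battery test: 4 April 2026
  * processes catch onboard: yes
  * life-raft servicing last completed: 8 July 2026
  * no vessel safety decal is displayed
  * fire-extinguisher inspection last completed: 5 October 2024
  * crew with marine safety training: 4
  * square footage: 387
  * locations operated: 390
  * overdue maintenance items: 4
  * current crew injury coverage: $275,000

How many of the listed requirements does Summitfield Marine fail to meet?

1. crew with marine safety training 4 < 6 → not met
2. life-raft servicing 33 days ago vs limit 30 → not met
3. crew injury coverage $275,000 < $300,000 → not met
4. crew without survival-suit assignment 4 > 2 → not met
5. condition 'processes catch onboard' holds; overdue maintenance items 4 > 2 → not met
6. vessel safety decal absent → not met
7. fire-extinguisher inspection 674 days ago vs limit 730 → met
8. EPIRB battery test 128 days ago vs limit 120 → not met
Not met: 7 of 8

7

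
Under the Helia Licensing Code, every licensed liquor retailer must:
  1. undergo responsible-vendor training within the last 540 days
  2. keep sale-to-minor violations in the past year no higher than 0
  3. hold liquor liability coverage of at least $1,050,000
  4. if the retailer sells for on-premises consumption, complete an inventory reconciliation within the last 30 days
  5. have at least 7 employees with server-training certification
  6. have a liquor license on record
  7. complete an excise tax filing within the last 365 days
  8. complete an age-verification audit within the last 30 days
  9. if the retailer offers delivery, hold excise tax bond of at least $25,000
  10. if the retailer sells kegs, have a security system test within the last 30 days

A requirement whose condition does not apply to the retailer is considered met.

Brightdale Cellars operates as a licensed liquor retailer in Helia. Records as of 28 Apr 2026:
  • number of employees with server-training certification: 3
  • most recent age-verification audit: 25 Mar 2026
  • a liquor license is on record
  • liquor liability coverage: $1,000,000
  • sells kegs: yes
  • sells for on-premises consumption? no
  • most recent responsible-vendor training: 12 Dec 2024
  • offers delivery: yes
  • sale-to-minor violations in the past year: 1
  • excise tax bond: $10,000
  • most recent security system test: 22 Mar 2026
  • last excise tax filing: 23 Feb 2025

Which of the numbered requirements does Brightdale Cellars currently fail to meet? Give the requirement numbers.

1. responsible-vendor training 502 days ago vs limit 540 → met
2. sale-to-minor violations in the past year 1 > 0 → not met
3. liquor liability coverage $1,000,000 < $1,050,000 → not met
4. condition 'sells for on-premises consumption' does not hold → requirement n/a → met
5. employees with server-training certification 3 < 7 → not met
6. liquor license present → met
7. excise tax filing 429 days ago vs limit 365 → not met
8. age-verification audit 34 days ago vs limit 30 → not met
9. condition 'offers delivery' holds; excise tax bond $10,000 < $25,000 → not met
10. condition 'sells kegs' holds; security system test 37 days ago vs limit 30 → not met
Not met: 2, 3, 5, 7, 8, 9, 10

2, 3, 5, 7, 8, 9, 10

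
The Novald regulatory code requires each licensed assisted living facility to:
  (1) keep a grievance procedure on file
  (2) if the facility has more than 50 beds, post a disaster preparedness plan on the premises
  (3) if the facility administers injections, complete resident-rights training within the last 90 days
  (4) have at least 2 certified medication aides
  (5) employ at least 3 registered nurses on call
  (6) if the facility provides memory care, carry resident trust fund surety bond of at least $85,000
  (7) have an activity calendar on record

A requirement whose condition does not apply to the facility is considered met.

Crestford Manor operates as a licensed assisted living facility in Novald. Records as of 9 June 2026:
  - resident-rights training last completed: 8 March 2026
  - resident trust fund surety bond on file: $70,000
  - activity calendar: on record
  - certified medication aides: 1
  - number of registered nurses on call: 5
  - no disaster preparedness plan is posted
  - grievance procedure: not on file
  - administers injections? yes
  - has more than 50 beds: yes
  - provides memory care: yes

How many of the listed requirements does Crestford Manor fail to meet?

1. grievance procedure absent → not met
2. condition 'has more than 50 beds' holds; disaster preparedness plan absent → not met
3. condition 'administers injections' holds; resident-rights training 93 days ago vs limit 90 → not met
4. certified medication aides 1 < 2 → not met
5. registered nurses on call 5 ≥ 3 → met
6. condition 'provides memory care' holds; resident trust fund surety bond $70,000 < $85,000 → not met
7. activity calendar present → met
Not met: 5 of 7

5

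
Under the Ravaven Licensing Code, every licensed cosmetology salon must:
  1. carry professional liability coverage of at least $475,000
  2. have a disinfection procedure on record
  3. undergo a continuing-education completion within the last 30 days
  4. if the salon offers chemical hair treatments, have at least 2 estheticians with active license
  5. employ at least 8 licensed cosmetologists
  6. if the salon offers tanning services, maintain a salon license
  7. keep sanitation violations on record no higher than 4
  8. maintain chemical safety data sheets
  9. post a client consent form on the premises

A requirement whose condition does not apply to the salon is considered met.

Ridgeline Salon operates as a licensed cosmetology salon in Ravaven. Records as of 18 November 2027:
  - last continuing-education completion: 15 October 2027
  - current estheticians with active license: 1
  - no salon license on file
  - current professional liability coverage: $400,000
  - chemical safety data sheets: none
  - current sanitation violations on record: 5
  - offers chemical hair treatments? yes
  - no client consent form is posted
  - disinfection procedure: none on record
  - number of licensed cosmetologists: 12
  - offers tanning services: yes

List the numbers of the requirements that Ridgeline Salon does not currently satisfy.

1, 2, 3, 4, 6, 7, 8, 9

1. professional liability coverage $400,000 < $475,000 → not met
2. disinfection procedure absent → not met
3. continuing-education completion 34 days ago vs limit 30 → not met
4. condition 'offers chemical hair treatments' holds; estheticians with active license 1 < 2 → not met
5. licensed cosmetologists 12 ≥ 8 → met
6. condition 'offers tanning services' holds; salon license absent → not met
7. sanitation violations on record 5 > 4 → not met
8. chemical safety data sheets absent → not met
9. client consent form absent → not met
Not met: 1, 2, 3, 4, 6, 7, 8, 9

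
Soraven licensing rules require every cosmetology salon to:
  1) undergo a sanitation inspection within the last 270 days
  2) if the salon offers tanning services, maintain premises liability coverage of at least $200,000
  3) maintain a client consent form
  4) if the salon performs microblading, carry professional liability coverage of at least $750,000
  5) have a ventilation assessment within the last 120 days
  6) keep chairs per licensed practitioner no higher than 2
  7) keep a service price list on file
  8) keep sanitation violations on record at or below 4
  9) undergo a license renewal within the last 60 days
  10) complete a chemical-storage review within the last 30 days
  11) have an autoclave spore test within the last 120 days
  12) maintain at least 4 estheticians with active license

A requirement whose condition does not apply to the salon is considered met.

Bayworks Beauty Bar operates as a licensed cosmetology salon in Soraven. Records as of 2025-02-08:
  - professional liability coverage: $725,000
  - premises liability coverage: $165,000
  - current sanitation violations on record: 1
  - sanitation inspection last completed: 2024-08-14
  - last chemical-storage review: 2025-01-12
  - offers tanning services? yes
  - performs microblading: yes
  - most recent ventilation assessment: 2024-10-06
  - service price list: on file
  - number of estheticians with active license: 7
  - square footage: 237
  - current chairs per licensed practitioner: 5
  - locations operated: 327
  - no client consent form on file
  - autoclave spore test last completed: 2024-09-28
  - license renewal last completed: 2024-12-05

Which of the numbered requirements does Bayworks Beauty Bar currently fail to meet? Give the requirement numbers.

1. sanitation inspection 178 days ago vs limit 270 → met
2. condition 'offers tanning services' holds; premises liability coverage $165,000 < $200,000 → not met
3. client consent form absent → not met
4. condition 'performs microblading' holds; professional liability coverage $725,000 < $750,000 → not met
5. ventilation assessment 125 days ago vs limit 120 → not met
6. chairs per licensed practitioner 5 > 2 → not met
7. service price list present → met
8. sanitation violations on record 1 ≤ 4 → met
9. license renewal 65 days ago vs limit 60 → not met
10. chemical-storage review 27 days ago vs limit 30 → met
11. autoclave spore test 133 days ago vs limit 120 → not met
12. estheticians with active license 7 ≥ 4 → met
Not met: 2, 3, 4, 5, 6, 9, 11

2, 3, 4, 5, 6, 9, 11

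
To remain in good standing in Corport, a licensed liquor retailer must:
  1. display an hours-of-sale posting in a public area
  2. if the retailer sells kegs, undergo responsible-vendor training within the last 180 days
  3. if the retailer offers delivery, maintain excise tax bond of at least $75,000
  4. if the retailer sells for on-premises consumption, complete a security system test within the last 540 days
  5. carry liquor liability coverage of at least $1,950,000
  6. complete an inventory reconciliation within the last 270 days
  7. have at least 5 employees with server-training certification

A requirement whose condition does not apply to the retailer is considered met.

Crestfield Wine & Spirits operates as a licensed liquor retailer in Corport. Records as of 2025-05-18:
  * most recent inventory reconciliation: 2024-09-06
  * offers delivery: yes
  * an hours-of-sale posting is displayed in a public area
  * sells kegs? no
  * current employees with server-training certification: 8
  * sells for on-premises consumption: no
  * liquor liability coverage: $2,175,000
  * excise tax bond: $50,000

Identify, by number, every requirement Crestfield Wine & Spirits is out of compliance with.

3

1. hours-of-sale posting present → met
2. condition 'sells kegs' does not hold → requirement n/a → met
3. condition 'offers delivery' holds; excise tax bond $50,000 < $75,000 → not met
4. condition 'sells for on-premises consumption' does not hold → requirement n/a → met
5. liquor liability coverage $2,175,000 ≥ $1,950,000 → met
6. inventory reconciliation 254 days ago vs limit 270 → met
7. employees with server-training certification 8 ≥ 5 → met
Not met: 3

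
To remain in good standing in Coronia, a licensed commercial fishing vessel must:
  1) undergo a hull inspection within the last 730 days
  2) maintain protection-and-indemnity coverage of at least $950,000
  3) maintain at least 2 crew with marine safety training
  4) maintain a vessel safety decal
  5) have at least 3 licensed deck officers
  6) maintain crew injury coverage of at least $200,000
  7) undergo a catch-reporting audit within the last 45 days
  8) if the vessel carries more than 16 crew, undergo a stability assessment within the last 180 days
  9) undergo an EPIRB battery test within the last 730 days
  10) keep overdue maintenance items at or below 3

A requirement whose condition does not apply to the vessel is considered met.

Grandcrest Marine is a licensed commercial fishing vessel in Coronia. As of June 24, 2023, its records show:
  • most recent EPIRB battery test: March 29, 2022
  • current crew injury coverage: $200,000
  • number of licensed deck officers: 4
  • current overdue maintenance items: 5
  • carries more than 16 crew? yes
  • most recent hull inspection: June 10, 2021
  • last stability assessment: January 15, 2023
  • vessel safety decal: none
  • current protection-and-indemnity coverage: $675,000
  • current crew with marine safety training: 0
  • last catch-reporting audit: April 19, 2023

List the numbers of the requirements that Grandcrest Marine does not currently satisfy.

1, 2, 3, 4, 7, 10

1. hull inspection 744 days ago vs limit 730 → not met
2. protection-and-indemnity coverage $675,000 < $950,000 → not met
3. crew with marine safety training 0 < 2 → not met
4. vessel safety decal absent → not met
5. licensed deck officers 4 ≥ 3 → met
6. crew injury coverage $200,000 ≥ $200,000 → met
7. catch-reporting audit 66 days ago vs limit 45 → not met
8. condition 'carries more than 16 crew' holds; stability assessment 160 days ago vs limit 180 → met
9. EPIRB battery test 452 days ago vs limit 730 → met
10. overdue maintenance items 5 > 3 → not met
Not met: 1, 2, 3, 4, 7, 10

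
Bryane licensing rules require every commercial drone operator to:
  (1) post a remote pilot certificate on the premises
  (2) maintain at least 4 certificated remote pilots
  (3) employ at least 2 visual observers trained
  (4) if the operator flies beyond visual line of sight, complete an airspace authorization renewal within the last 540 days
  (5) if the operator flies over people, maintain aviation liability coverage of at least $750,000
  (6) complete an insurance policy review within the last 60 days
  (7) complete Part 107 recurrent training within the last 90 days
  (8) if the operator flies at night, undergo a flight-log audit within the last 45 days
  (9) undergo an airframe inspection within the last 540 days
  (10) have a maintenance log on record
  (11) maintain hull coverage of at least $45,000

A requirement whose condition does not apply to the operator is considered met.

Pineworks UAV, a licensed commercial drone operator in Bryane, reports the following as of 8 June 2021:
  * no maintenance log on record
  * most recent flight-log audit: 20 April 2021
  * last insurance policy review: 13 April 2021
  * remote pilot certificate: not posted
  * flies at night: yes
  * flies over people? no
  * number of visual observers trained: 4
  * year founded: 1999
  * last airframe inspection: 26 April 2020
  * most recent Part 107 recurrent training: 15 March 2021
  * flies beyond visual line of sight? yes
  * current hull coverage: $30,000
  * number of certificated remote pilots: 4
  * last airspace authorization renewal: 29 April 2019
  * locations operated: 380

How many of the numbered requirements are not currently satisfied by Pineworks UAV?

5

1. remote pilot certificate absent → not met
2. certificated remote pilots 4 ≥ 4 → met
3. visual observers trained 4 ≥ 2 → met
4. condition 'flies beyond visual line of sight' holds; airspace authorization renewal 771 days ago vs limit 540 → not met
5. condition 'flies over people' does not hold → requirement n/a → met
6. insurance policy review 56 days ago vs limit 60 → met
7. Part 107 recurrent training 85 days ago vs limit 90 → met
8. condition 'flies at night' holds; flight-log audit 49 days ago vs limit 45 → not met
9. airframe inspection 408 days ago vs limit 540 → met
10. maintenance log absent → not met
11. hull coverage $30,000 < $45,000 → not met
Not met: 5 of 11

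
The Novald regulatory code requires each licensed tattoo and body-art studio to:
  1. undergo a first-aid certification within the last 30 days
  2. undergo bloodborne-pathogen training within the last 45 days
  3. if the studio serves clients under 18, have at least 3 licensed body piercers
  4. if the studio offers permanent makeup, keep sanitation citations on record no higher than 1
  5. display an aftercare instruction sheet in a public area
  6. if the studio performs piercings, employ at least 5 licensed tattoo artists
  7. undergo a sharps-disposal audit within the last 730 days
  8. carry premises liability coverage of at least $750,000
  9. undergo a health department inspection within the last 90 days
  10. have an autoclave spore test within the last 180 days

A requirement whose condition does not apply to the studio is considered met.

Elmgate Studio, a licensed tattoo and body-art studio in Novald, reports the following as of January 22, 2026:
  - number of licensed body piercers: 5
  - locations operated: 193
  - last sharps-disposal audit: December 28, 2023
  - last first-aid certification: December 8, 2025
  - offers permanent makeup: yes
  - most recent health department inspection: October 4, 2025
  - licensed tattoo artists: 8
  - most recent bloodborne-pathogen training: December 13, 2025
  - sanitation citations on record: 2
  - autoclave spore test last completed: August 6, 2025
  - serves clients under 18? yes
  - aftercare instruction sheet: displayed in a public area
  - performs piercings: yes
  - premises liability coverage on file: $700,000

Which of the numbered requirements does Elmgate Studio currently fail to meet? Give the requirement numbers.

1, 4, 7, 8, 9

1. first-aid certification 45 days ago vs limit 30 → not met
2. bloodborne-pathogen training 40 days ago vs limit 45 → met
3. condition 'serves clients under 18' holds; licensed body piercers 5 ≥ 3 → met
4. condition 'offers permanent makeup' holds; sanitation citations on record 2 > 1 → not met
5. aftercare instruction sheet present → met
6. condition 'performs piercings' holds; licensed tattoo artists 8 ≥ 5 → met
7. sharps-disposal audit 756 days ago vs limit 730 → not met
8. premises liability coverage $700,000 < $750,000 → not met
9. health department inspection 110 days ago vs limit 90 → not met
10. autoclave spore test 169 days ago vs limit 180 → met
Not met: 1, 4, 7, 8, 9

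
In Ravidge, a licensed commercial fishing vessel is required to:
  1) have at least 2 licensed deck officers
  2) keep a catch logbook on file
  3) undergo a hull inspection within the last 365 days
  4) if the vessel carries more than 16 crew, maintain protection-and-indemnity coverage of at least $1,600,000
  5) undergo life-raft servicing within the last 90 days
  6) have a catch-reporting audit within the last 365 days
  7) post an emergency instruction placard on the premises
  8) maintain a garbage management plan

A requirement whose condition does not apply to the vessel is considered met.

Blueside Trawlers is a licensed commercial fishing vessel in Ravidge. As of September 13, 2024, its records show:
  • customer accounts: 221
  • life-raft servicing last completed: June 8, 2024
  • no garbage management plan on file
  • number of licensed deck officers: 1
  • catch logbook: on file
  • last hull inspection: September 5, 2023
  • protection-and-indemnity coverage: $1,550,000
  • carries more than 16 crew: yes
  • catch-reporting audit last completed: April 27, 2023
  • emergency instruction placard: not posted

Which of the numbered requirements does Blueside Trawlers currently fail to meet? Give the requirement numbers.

1, 3, 4, 5, 6, 7, 8

1. licensed deck officers 1 < 2 → not met
2. catch logbook present → met
3. hull inspection 374 days ago vs limit 365 → not met
4. condition 'carries more than 16 crew' holds; protection-and-indemnity coverage $1,550,000 < $1,600,000 → not met
5. life-raft servicing 97 days ago vs limit 90 → not met
6. catch-reporting audit 505 days ago vs limit 365 → not met
7. emergency instruction placard absent → not met
8. garbage management plan absent → not met
Not met: 1, 3, 4, 5, 6, 7, 8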